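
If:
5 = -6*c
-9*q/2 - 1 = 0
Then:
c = -5/6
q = -2/9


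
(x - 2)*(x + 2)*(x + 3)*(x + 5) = x^4 + 8*x^3 + 11*x^2 - 32*x - 60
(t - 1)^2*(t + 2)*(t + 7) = t^4 + 7*t^3 - 3*t^2 - 19*t + 14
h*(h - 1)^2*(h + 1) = h^4 - h^3 - h^2 + h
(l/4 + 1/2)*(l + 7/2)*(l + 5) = l^3/4 + 21*l^2/8 + 69*l/8 + 35/4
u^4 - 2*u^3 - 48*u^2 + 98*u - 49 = (u - 7)*(u - 1)^2*(u + 7)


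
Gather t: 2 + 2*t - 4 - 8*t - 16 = -6*t - 18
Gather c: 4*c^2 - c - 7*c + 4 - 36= 4*c^2 - 8*c - 32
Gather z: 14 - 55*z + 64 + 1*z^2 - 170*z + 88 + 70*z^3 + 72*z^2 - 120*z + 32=70*z^3 + 73*z^2 - 345*z + 198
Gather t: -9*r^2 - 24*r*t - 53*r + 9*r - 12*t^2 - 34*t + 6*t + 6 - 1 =-9*r^2 - 44*r - 12*t^2 + t*(-24*r - 28) + 5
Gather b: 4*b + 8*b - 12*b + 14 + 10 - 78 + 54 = 0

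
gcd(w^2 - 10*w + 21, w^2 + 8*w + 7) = 1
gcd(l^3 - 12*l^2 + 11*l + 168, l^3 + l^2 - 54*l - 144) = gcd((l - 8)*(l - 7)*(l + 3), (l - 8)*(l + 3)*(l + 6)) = l^2 - 5*l - 24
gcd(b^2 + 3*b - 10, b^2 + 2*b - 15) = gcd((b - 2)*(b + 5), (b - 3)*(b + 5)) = b + 5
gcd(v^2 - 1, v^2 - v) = v - 1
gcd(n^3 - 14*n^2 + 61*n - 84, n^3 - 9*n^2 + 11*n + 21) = n^2 - 10*n + 21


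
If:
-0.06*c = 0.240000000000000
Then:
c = -4.00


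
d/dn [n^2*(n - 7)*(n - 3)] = 2*n*(2*n^2 - 15*n + 21)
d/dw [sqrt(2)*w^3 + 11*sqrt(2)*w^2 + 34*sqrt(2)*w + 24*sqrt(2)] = sqrt(2)*(3*w^2 + 22*w + 34)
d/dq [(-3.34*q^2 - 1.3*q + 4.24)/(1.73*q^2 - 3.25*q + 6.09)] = (13.104*q^2 - 55.3516*q + 5.863)/(2.9929*q^4 - 11.245*q^3 + 31.6339*q^2 - 39.585*q + 37.0881)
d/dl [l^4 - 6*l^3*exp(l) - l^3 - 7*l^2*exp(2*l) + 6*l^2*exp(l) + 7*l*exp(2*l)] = -6*l^3*exp(l) + 4*l^3 - 14*l^2*exp(2*l) - 12*l^2*exp(l) - 3*l^2 + 12*l*exp(l) + 7*exp(2*l)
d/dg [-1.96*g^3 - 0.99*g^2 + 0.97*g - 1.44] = -5.88*g^2 - 1.98*g + 0.97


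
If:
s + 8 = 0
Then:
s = -8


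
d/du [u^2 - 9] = 2*u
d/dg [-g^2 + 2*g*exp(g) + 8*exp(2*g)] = 2*g*exp(g) - 2*g + 16*exp(2*g) + 2*exp(g)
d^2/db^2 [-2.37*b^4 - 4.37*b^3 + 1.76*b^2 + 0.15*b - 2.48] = -28.44*b^2 - 26.22*b + 3.52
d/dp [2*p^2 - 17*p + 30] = 4*p - 17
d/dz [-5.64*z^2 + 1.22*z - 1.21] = 1.22 - 11.28*z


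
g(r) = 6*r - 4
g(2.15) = 8.90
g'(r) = 6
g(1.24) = 3.44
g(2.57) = 11.42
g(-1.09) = -10.54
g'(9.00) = 6.00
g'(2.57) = 6.00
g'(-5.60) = 6.00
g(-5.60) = -37.60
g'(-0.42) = 6.00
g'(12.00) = 6.00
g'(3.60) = 6.00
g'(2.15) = 6.00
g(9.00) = 50.00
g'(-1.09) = 6.00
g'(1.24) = 6.00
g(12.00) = 68.00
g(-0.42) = -6.52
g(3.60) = 17.60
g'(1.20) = 6.00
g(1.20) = 3.20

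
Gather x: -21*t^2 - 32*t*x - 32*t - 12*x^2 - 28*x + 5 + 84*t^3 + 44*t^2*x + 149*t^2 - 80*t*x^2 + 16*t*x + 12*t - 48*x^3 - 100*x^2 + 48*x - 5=84*t^3 + 128*t^2 - 20*t - 48*x^3 + x^2*(-80*t - 112) + x*(44*t^2 - 16*t + 20)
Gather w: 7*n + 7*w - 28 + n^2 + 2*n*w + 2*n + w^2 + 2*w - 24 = n^2 + 9*n + w^2 + w*(2*n + 9) - 52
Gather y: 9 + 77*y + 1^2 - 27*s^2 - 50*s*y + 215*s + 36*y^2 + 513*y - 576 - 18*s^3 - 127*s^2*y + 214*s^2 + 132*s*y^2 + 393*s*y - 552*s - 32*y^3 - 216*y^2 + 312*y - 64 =-18*s^3 + 187*s^2 - 337*s - 32*y^3 + y^2*(132*s - 180) + y*(-127*s^2 + 343*s + 902) - 630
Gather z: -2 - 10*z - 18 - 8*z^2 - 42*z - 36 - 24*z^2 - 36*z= -32*z^2 - 88*z - 56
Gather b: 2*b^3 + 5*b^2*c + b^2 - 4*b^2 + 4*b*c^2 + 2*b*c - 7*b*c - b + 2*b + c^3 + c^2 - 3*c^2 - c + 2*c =2*b^3 + b^2*(5*c - 3) + b*(4*c^2 - 5*c + 1) + c^3 - 2*c^2 + c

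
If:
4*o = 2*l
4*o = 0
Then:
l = 0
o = 0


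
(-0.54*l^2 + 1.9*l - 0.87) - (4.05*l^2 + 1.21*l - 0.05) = -4.59*l^2 + 0.69*l - 0.82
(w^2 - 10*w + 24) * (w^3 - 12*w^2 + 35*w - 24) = w^5 - 22*w^4 + 179*w^3 - 662*w^2 + 1080*w - 576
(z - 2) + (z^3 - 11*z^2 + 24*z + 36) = z^3 - 11*z^2 + 25*z + 34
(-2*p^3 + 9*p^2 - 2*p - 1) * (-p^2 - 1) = 2*p^5 - 9*p^4 + 4*p^3 - 8*p^2 + 2*p + 1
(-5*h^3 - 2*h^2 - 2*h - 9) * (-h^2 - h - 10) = 5*h^5 + 7*h^4 + 54*h^3 + 31*h^2 + 29*h + 90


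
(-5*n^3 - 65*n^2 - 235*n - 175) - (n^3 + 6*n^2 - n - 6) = -6*n^3 - 71*n^2 - 234*n - 169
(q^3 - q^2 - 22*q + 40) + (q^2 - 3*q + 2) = q^3 - 25*q + 42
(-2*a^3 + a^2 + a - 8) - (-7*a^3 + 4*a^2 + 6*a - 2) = 5*a^3 - 3*a^2 - 5*a - 6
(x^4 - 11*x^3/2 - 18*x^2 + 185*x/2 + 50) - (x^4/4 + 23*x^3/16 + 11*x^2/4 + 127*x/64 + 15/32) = 3*x^4/4 - 111*x^3/16 - 83*x^2/4 + 5793*x/64 + 1585/32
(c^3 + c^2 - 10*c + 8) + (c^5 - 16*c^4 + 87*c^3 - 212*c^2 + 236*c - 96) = c^5 - 16*c^4 + 88*c^3 - 211*c^2 + 226*c - 88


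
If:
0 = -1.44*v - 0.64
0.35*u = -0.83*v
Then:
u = 1.05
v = -0.44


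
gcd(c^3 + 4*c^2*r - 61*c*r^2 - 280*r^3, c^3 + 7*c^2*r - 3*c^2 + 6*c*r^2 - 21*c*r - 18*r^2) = 1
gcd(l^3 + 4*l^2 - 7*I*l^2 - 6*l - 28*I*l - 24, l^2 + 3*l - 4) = l + 4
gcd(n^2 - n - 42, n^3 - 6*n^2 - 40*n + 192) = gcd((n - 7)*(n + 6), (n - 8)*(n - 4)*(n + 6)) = n + 6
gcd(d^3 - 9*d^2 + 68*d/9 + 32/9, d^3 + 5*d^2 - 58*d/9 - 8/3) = d^2 - d - 4/9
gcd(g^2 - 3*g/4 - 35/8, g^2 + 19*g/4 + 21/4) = g + 7/4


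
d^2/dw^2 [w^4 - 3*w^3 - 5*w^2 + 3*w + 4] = 12*w^2 - 18*w - 10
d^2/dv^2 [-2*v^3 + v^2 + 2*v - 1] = 2 - 12*v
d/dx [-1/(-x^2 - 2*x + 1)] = 2*(-x - 1)/(x^2 + 2*x - 1)^2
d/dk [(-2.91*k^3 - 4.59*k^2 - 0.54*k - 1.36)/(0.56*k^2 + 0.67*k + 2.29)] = (-1.6296*k^4 - 3.8994*k^3 - 22.7646*k^2 - 19.499*k - 0.3254)/(0.3136*k^4 + 0.7504*k^3 + 3.0137*k^2 + 3.0686*k + 5.2441)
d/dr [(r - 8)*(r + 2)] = 2*r - 6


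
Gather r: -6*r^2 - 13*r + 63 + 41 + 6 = -6*r^2 - 13*r + 110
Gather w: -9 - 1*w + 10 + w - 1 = 0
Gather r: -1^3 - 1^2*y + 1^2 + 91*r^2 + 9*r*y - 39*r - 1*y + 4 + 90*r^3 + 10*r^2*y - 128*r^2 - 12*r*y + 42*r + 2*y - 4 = 90*r^3 + r^2*(10*y - 37) + r*(3 - 3*y)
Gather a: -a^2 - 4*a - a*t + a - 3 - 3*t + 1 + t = -a^2 + a*(-t - 3) - 2*t - 2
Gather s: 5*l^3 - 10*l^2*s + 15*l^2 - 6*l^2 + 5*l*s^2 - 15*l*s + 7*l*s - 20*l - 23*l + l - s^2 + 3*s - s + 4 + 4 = 5*l^3 + 9*l^2 - 42*l + s^2*(5*l - 1) + s*(-10*l^2 - 8*l + 2) + 8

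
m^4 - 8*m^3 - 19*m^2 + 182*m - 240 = (m - 8)*(m - 3)*(m - 2)*(m + 5)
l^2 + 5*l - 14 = (l - 2)*(l + 7)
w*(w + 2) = w^2 + 2*w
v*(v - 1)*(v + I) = v^3 - v^2 + I*v^2 - I*v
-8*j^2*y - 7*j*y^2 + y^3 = y*(-8*j + y)*(j + y)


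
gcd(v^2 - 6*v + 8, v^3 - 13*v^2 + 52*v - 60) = v - 2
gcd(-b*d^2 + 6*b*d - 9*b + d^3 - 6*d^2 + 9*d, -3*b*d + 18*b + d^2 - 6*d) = 1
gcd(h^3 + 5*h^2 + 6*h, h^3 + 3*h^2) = h^2 + 3*h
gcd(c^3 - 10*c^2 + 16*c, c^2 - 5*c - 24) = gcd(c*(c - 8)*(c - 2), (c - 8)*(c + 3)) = c - 8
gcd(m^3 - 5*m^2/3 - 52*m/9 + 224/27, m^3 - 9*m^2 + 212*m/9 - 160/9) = m^2 - 4*m + 32/9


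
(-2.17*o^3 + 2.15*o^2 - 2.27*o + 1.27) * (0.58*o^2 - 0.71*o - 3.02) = -1.2586*o^5 + 2.7877*o^4 + 3.7103*o^3 - 4.1447*o^2 + 5.9537*o - 3.8354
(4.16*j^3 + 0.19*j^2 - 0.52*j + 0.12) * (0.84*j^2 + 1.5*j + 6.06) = 3.4944*j^5 + 6.3996*j^4 + 25.0578*j^3 + 0.4722*j^2 - 2.9712*j + 0.7272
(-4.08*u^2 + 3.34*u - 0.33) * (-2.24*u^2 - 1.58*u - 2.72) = 9.1392*u^4 - 1.0352*u^3 + 6.5596*u^2 - 8.5634*u + 0.8976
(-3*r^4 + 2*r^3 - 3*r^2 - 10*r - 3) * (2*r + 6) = -6*r^5 - 14*r^4 + 6*r^3 - 38*r^2 - 66*r - 18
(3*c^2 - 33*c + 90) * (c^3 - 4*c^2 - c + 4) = 3*c^5 - 45*c^4 + 219*c^3 - 315*c^2 - 222*c + 360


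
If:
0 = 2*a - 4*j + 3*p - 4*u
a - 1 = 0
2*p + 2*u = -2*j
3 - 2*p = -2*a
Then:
No Solution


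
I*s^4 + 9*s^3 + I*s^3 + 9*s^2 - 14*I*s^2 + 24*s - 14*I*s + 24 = (s - 6*I)*(s - 4*I)*(s + I)*(I*s + I)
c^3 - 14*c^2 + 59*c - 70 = (c - 7)*(c - 5)*(c - 2)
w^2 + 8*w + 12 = (w + 2)*(w + 6)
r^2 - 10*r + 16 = (r - 8)*(r - 2)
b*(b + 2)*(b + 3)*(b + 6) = b^4 + 11*b^3 + 36*b^2 + 36*b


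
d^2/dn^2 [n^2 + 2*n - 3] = 2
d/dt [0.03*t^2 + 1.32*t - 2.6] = 0.06*t + 1.32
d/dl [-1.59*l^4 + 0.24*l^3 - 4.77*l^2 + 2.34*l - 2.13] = -6.36*l^3 + 0.72*l^2 - 9.54*l + 2.34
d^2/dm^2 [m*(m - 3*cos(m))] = 3*m*cos(m) + 6*sin(m) + 2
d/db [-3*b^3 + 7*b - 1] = 7 - 9*b^2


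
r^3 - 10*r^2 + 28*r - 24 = (r - 6)*(r - 2)^2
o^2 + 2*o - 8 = (o - 2)*(o + 4)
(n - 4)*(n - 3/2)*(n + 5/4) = n^3 - 17*n^2/4 - 7*n/8 + 15/2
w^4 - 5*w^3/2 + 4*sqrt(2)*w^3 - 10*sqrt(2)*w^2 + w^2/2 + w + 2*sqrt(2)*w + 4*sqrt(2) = (w - 2)*(w - 1)*(w + 1/2)*(w + 4*sqrt(2))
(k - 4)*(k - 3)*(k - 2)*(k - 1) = k^4 - 10*k^3 + 35*k^2 - 50*k + 24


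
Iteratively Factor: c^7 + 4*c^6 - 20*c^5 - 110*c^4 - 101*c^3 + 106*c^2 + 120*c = (c + 1)*(c^6 + 3*c^5 - 23*c^4 - 87*c^3 - 14*c^2 + 120*c) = (c - 1)*(c + 1)*(c^5 + 4*c^4 - 19*c^3 - 106*c^2 - 120*c) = c*(c - 1)*(c + 1)*(c^4 + 4*c^3 - 19*c^2 - 106*c - 120) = c*(c - 1)*(c + 1)*(c + 4)*(c^3 - 19*c - 30) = c*(c - 1)*(c + 1)*(c + 2)*(c + 4)*(c^2 - 2*c - 15) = c*(c - 5)*(c - 1)*(c + 1)*(c + 2)*(c + 4)*(c + 3)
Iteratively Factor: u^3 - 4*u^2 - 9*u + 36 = (u - 4)*(u^2 - 9) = (u - 4)*(u - 3)*(u + 3)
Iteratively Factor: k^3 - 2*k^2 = (k)*(k^2 - 2*k) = k*(k - 2)*(k)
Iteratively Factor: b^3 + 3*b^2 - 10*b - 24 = (b + 4)*(b^2 - b - 6) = (b + 2)*(b + 4)*(b - 3)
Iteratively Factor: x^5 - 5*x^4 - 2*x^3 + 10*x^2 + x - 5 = (x + 1)*(x^4 - 6*x^3 + 4*x^2 + 6*x - 5) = (x - 5)*(x + 1)*(x^3 - x^2 - x + 1) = (x - 5)*(x - 1)*(x + 1)*(x^2 - 1) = (x - 5)*(x - 1)*(x + 1)^2*(x - 1)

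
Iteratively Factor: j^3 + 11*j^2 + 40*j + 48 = (j + 4)*(j^2 + 7*j + 12) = (j + 4)^2*(j + 3)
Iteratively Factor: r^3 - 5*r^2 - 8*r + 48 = (r - 4)*(r^2 - r - 12) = (r - 4)^2*(r + 3)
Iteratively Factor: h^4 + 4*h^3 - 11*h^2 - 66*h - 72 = (h - 4)*(h^3 + 8*h^2 + 21*h + 18) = (h - 4)*(h + 3)*(h^2 + 5*h + 6) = (h - 4)*(h + 3)^2*(h + 2)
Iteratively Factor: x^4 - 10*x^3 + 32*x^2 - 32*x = (x - 4)*(x^3 - 6*x^2 + 8*x) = (x - 4)^2*(x^2 - 2*x) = x*(x - 4)^2*(x - 2)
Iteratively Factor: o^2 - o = (o)*(o - 1)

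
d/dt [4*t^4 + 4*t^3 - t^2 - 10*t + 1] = 16*t^3 + 12*t^2 - 2*t - 10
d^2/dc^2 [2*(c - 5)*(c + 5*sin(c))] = 2*(25 - 5*c)*sin(c) + 20*cos(c) + 4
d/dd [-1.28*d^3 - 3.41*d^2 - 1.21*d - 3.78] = -3.84*d^2 - 6.82*d - 1.21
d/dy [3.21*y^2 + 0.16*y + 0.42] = 6.42*y + 0.16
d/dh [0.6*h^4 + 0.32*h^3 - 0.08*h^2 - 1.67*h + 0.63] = 2.4*h^3 + 0.96*h^2 - 0.16*h - 1.67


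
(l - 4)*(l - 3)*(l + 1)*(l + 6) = l^4 - 31*l^2 + 42*l + 72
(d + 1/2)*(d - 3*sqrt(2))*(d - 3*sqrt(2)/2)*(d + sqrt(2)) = d^4 - 7*sqrt(2)*d^3/2 + d^3/2 - 7*sqrt(2)*d^2/4 + 9*sqrt(2)*d + 9*sqrt(2)/2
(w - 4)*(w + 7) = w^2 + 3*w - 28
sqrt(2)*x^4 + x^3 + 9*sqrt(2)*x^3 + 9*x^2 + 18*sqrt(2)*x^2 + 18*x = x*(x + 3)*(x + 6)*(sqrt(2)*x + 1)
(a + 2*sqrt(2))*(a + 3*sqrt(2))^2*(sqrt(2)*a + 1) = sqrt(2)*a^4 + 17*a^3 + 50*sqrt(2)*a^2 + 114*a + 36*sqrt(2)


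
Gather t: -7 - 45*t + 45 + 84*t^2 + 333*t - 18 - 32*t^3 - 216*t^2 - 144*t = -32*t^3 - 132*t^2 + 144*t + 20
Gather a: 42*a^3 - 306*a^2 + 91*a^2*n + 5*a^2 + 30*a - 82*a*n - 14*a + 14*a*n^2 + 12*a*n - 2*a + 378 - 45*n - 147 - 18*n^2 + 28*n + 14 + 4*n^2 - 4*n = 42*a^3 + a^2*(91*n - 301) + a*(14*n^2 - 70*n + 14) - 14*n^2 - 21*n + 245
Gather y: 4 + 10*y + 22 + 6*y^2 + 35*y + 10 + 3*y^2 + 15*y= 9*y^2 + 60*y + 36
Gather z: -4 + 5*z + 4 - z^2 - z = -z^2 + 4*z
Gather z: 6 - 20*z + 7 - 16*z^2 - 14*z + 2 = -16*z^2 - 34*z + 15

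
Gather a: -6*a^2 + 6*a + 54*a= -6*a^2 + 60*a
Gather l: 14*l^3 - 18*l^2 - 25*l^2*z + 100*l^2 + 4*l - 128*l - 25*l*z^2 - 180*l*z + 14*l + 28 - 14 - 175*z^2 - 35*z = 14*l^3 + l^2*(82 - 25*z) + l*(-25*z^2 - 180*z - 110) - 175*z^2 - 35*z + 14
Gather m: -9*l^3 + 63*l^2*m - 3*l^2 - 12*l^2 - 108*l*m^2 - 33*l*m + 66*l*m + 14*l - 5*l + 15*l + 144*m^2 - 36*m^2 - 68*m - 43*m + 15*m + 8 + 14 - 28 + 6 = -9*l^3 - 15*l^2 + 24*l + m^2*(108 - 108*l) + m*(63*l^2 + 33*l - 96)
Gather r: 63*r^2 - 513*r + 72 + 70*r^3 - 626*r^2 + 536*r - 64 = 70*r^3 - 563*r^2 + 23*r + 8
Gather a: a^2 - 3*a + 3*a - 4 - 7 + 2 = a^2 - 9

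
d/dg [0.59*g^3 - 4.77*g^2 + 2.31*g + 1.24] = 1.77*g^2 - 9.54*g + 2.31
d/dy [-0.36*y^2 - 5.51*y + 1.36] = -0.72*y - 5.51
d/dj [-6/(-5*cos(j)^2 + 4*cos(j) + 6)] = 12*(5*cos(j) - 2)*sin(j)/(-5*cos(j)^2 + 4*cos(j) + 6)^2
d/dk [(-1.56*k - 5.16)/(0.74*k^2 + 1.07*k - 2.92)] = (1.1544*k^2 + 7.6368*k + 10.0764)/(0.5476*k^4 + 1.5836*k^3 - 3.1767*k^2 - 6.2488*k + 8.5264)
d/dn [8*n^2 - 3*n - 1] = 16*n - 3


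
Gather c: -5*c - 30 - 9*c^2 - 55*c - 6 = -9*c^2 - 60*c - 36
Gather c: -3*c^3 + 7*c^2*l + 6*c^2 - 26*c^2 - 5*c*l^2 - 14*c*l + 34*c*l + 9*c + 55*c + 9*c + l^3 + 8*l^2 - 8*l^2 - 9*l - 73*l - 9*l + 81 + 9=-3*c^3 + c^2*(7*l - 20) + c*(-5*l^2 + 20*l + 73) + l^3 - 91*l + 90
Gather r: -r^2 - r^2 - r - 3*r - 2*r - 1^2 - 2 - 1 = -2*r^2 - 6*r - 4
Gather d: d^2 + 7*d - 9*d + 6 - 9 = d^2 - 2*d - 3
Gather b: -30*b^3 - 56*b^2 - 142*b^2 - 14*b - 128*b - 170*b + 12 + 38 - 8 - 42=-30*b^3 - 198*b^2 - 312*b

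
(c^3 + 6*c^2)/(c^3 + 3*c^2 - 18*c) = c/(c - 3)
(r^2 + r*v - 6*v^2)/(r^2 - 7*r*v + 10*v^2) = (r + 3*v)/(r - 5*v)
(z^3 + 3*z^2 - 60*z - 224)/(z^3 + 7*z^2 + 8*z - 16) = (z^2 - z - 56)/(z^2 + 3*z - 4)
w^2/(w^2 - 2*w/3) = 3*w/(3*w - 2)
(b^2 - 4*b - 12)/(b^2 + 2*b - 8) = (b^2 - 4*b - 12)/(b^2 + 2*b - 8)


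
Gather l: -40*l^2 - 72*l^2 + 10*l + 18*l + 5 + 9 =-112*l^2 + 28*l + 14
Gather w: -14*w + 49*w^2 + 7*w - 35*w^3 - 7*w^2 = -35*w^3 + 42*w^2 - 7*w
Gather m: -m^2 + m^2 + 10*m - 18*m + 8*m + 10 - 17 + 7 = 0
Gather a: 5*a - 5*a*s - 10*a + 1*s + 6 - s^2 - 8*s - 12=a*(-5*s - 5) - s^2 - 7*s - 6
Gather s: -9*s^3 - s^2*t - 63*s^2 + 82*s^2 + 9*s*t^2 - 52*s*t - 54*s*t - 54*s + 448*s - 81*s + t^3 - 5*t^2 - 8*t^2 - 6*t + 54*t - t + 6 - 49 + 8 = -9*s^3 + s^2*(19 - t) + s*(9*t^2 - 106*t + 313) + t^3 - 13*t^2 + 47*t - 35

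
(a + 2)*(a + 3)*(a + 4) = a^3 + 9*a^2 + 26*a + 24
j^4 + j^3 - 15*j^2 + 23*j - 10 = (j - 2)*(j - 1)^2*(j + 5)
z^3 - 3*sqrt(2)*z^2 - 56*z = z*(z - 7*sqrt(2))*(z + 4*sqrt(2))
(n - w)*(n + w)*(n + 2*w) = n^3 + 2*n^2*w - n*w^2 - 2*w^3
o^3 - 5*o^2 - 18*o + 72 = (o - 6)*(o - 3)*(o + 4)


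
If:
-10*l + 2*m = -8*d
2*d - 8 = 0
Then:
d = 4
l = m/5 + 16/5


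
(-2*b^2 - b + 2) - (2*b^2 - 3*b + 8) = -4*b^2 + 2*b - 6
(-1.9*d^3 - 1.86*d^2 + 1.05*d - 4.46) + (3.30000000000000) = -1.9*d^3 - 1.86*d^2 + 1.05*d - 1.16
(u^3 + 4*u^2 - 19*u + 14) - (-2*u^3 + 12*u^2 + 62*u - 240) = 3*u^3 - 8*u^2 - 81*u + 254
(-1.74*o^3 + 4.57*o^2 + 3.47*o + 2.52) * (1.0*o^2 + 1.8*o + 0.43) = -1.74*o^5 + 1.438*o^4 + 10.9478*o^3 + 10.7311*o^2 + 6.0281*o + 1.0836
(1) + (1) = 2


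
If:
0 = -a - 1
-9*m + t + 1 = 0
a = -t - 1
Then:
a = -1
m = 1/9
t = 0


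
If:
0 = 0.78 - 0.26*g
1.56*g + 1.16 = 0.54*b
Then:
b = 10.81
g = 3.00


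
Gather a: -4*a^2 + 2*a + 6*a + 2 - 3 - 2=-4*a^2 + 8*a - 3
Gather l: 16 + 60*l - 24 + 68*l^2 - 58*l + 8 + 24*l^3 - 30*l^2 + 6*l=24*l^3 + 38*l^2 + 8*l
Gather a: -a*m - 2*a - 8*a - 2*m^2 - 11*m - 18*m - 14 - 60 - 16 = a*(-m - 10) - 2*m^2 - 29*m - 90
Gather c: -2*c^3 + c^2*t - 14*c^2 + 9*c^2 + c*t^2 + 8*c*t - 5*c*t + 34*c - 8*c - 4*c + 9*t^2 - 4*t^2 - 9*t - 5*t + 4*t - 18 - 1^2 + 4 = -2*c^3 + c^2*(t - 5) + c*(t^2 + 3*t + 22) + 5*t^2 - 10*t - 15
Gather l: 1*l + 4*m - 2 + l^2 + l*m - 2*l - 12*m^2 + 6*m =l^2 + l*(m - 1) - 12*m^2 + 10*m - 2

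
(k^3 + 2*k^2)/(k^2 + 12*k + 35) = k^2*(k + 2)/(k^2 + 12*k + 35)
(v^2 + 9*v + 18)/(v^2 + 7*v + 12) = (v + 6)/(v + 4)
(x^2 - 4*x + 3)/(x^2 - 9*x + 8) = (x - 3)/(x - 8)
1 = 1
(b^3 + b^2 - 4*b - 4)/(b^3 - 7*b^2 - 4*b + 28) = (b + 1)/(b - 7)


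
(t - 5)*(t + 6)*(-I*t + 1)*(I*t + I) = t^4 + 2*t^3 + I*t^3 - 29*t^2 + 2*I*t^2 - 30*t - 29*I*t - 30*I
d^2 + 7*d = d*(d + 7)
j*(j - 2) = j^2 - 2*j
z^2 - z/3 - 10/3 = (z - 2)*(z + 5/3)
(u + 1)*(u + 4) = u^2 + 5*u + 4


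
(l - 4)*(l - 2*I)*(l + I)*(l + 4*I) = l^4 - 4*l^3 + 3*I*l^3 + 6*l^2 - 12*I*l^2 - 24*l + 8*I*l - 32*I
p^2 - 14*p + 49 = (p - 7)^2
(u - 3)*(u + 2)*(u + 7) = u^3 + 6*u^2 - 13*u - 42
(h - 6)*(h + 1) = h^2 - 5*h - 6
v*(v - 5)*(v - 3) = v^3 - 8*v^2 + 15*v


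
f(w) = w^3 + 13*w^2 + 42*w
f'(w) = 3*w^2 + 26*w + 42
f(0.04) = 1.70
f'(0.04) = 43.04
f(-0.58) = -20.18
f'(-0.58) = 27.93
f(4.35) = 511.01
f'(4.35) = 211.87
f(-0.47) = -16.97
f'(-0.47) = 30.44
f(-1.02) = -30.38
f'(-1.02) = 18.60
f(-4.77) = -13.08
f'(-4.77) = -13.76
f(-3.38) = -32.06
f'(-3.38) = -11.61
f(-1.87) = -39.62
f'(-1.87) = 3.87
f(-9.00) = -54.00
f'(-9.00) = 51.00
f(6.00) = 936.00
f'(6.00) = 306.00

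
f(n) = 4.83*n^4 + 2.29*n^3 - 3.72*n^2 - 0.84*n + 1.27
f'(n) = 19.32*n^3 + 6.87*n^2 - 7.44*n - 0.84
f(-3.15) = 370.97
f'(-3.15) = -513.10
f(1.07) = 5.25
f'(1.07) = 22.73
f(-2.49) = 130.61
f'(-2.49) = -237.99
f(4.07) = 1415.95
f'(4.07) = 1385.22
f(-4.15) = 1209.66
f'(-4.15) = -1232.51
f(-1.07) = 1.44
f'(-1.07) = -8.68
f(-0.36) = 1.06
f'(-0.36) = 1.83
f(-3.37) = 497.18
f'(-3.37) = -637.17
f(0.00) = 1.27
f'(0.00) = -0.84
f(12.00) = 103567.51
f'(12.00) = 34284.12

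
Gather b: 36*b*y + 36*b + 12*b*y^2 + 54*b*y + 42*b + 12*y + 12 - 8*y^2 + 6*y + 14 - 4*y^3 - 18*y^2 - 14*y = b*(12*y^2 + 90*y + 78) - 4*y^3 - 26*y^2 + 4*y + 26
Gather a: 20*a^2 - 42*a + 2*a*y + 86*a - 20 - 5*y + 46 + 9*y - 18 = 20*a^2 + a*(2*y + 44) + 4*y + 8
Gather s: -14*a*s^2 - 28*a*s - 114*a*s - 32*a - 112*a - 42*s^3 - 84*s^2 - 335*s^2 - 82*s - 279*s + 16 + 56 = -144*a - 42*s^3 + s^2*(-14*a - 419) + s*(-142*a - 361) + 72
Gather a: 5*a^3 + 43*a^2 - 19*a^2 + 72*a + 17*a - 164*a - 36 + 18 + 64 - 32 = 5*a^3 + 24*a^2 - 75*a + 14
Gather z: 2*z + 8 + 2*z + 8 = 4*z + 16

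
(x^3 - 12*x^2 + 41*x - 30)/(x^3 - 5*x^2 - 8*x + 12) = (x - 5)/(x + 2)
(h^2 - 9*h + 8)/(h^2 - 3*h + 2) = (h - 8)/(h - 2)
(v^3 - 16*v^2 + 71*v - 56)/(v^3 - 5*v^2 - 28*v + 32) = (v - 7)/(v + 4)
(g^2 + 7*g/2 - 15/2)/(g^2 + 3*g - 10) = (g - 3/2)/(g - 2)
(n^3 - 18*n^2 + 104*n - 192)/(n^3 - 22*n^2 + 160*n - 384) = (n - 4)/(n - 8)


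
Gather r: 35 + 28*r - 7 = 28*r + 28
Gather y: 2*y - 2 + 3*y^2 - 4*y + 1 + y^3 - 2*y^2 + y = y^3 + y^2 - y - 1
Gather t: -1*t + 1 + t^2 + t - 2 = t^2 - 1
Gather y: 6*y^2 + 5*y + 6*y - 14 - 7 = 6*y^2 + 11*y - 21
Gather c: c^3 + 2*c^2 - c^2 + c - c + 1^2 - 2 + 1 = c^3 + c^2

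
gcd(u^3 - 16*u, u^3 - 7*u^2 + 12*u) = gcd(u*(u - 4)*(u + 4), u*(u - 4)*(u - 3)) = u^2 - 4*u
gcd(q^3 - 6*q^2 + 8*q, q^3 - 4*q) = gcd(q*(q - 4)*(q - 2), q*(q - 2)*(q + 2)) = q^2 - 2*q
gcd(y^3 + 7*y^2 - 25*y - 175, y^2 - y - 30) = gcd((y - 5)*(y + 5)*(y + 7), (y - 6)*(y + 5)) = y + 5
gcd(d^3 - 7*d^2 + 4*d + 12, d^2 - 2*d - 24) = d - 6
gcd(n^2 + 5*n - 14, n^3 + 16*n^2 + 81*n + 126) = n + 7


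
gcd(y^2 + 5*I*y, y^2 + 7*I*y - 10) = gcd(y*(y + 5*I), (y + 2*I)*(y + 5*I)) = y + 5*I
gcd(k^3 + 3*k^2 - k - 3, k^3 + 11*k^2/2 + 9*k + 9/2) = k^2 + 4*k + 3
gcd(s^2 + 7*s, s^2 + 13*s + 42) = s + 7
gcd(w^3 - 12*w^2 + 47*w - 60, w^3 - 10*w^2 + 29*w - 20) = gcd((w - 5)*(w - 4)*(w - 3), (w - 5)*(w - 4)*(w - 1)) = w^2 - 9*w + 20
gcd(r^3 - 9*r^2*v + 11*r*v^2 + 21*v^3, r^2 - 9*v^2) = r - 3*v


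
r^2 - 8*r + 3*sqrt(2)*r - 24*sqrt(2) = (r - 8)*(r + 3*sqrt(2))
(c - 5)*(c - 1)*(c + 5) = c^3 - c^2 - 25*c + 25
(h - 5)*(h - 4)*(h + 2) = h^3 - 7*h^2 + 2*h + 40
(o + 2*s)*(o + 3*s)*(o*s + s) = o^3*s + 5*o^2*s^2 + o^2*s + 6*o*s^3 + 5*o*s^2 + 6*s^3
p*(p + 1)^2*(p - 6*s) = p^4 - 6*p^3*s + 2*p^3 - 12*p^2*s + p^2 - 6*p*s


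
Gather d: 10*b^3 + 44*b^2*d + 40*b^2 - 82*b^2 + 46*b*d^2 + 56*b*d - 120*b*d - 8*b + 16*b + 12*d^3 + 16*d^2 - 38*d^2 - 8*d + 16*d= 10*b^3 - 42*b^2 + 8*b + 12*d^3 + d^2*(46*b - 22) + d*(44*b^2 - 64*b + 8)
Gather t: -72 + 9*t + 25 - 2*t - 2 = 7*t - 49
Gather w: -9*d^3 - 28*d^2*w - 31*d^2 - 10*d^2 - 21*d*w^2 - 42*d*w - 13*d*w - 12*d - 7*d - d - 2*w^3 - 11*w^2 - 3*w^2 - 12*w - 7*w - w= -9*d^3 - 41*d^2 - 20*d - 2*w^3 + w^2*(-21*d - 14) + w*(-28*d^2 - 55*d - 20)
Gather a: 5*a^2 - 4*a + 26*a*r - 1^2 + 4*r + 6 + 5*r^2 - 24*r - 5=5*a^2 + a*(26*r - 4) + 5*r^2 - 20*r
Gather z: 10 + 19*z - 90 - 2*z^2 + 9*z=-2*z^2 + 28*z - 80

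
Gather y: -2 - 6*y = -6*y - 2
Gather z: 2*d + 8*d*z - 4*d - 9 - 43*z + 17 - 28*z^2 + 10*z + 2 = -2*d - 28*z^2 + z*(8*d - 33) + 10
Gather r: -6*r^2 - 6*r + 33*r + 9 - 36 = -6*r^2 + 27*r - 27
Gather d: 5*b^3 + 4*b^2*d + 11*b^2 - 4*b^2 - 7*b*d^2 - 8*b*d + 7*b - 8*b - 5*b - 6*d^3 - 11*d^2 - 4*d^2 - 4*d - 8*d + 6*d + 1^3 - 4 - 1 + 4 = 5*b^3 + 7*b^2 - 6*b - 6*d^3 + d^2*(-7*b - 15) + d*(4*b^2 - 8*b - 6)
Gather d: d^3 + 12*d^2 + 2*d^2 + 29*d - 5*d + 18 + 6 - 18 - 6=d^3 + 14*d^2 + 24*d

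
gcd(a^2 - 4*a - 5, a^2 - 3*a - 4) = a + 1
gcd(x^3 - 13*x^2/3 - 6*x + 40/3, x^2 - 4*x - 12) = x + 2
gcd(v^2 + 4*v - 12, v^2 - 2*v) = v - 2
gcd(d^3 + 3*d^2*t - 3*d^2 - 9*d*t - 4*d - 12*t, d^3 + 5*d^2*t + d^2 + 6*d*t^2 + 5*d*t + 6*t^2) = d^2 + 3*d*t + d + 3*t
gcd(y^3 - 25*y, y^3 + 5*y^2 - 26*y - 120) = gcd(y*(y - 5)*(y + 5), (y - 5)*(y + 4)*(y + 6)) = y - 5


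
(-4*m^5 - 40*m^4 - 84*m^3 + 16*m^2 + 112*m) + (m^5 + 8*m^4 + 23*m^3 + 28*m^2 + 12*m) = -3*m^5 - 32*m^4 - 61*m^3 + 44*m^2 + 124*m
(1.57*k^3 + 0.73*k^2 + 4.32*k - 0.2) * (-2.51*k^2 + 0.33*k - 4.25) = -3.9407*k^5 - 1.3142*k^4 - 17.2748*k^3 - 1.1749*k^2 - 18.426*k + 0.85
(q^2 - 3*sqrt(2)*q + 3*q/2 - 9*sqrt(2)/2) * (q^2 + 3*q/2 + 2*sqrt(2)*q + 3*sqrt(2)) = q^4 - sqrt(2)*q^3 + 3*q^3 - 39*q^2/4 - 3*sqrt(2)*q^2 - 36*q - 9*sqrt(2)*q/4 - 27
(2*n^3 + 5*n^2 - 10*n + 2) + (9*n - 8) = 2*n^3 + 5*n^2 - n - 6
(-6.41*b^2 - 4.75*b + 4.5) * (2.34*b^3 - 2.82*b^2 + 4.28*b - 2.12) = -14.9994*b^5 + 6.9612*b^4 - 3.50980000000001*b^3 - 19.4308*b^2 + 29.33*b - 9.54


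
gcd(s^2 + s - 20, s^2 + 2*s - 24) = s - 4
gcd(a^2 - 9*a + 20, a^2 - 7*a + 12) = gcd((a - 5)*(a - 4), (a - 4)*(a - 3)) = a - 4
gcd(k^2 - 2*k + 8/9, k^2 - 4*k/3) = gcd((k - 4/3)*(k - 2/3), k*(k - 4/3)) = k - 4/3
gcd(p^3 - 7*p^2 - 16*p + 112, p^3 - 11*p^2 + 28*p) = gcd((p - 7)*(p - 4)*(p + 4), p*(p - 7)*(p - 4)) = p^2 - 11*p + 28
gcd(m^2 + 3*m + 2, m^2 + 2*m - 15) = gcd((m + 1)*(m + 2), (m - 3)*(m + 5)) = 1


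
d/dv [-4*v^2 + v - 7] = 1 - 8*v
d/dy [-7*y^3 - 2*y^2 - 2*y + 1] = -21*y^2 - 4*y - 2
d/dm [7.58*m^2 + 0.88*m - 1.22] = 15.16*m + 0.88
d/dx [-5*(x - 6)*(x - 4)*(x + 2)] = -15*x^2 + 80*x - 20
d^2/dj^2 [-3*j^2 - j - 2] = -6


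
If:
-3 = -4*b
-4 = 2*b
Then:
No Solution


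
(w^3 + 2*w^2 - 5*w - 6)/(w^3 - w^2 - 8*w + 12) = (w + 1)/(w - 2)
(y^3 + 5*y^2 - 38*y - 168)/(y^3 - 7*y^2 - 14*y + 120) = (y + 7)/(y - 5)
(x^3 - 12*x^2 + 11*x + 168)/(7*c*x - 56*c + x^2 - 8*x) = (x^2 - 4*x - 21)/(7*c + x)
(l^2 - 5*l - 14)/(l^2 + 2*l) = (l - 7)/l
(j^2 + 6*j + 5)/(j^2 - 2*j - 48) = (j^2 + 6*j + 5)/(j^2 - 2*j - 48)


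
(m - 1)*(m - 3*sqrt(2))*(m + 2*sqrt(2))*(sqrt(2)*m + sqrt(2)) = sqrt(2)*m^4 - 2*m^3 - 13*sqrt(2)*m^2 + 2*m + 12*sqrt(2)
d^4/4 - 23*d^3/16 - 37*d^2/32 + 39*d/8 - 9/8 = (d/4 + 1/2)*(d - 6)*(d - 3/2)*(d - 1/4)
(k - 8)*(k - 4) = k^2 - 12*k + 32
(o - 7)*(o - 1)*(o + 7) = o^3 - o^2 - 49*o + 49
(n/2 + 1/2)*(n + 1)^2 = n^3/2 + 3*n^2/2 + 3*n/2 + 1/2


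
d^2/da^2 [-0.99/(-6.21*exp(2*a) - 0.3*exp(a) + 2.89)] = (0.99*(12.42*exp(a) + 0.3)*(24.84*exp(a) + 0.6)*exp(a) - (24.5916*exp(a) + 0.297)*(6.21*exp(2*a) + 0.3*exp(a) - 2.89))*exp(a)/(6.21*exp(2*a) + 0.3*exp(a) - 2.89)^3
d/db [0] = 0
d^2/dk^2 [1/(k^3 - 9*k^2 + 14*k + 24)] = 2*(3*(3 - k)*(k^3 - 9*k^2 + 14*k + 24) + (3*k^2 - 18*k + 14)^2)/(k^3 - 9*k^2 + 14*k + 24)^3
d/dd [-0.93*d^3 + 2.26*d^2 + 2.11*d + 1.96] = -2.79*d^2 + 4.52*d + 2.11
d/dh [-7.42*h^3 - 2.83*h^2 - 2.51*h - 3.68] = -22.26*h^2 - 5.66*h - 2.51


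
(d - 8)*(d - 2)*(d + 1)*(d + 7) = d^4 - 2*d^3 - 57*d^2 + 58*d + 112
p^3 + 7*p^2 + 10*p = p*(p + 2)*(p + 5)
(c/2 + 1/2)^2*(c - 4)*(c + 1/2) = c^4/4 - 3*c^3/8 - 2*c^2 - 15*c/8 - 1/2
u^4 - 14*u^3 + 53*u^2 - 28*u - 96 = (u - 8)*(u - 4)*(u - 3)*(u + 1)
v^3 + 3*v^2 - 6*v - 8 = (v - 2)*(v + 1)*(v + 4)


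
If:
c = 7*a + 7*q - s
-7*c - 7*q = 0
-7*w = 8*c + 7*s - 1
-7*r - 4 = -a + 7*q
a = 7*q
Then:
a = 7/391 - 49*w/391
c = 7*w/391 - 1/391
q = 1/391 - 7*w/391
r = -4/7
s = 57/391 - 399*w/391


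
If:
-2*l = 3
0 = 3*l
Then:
No Solution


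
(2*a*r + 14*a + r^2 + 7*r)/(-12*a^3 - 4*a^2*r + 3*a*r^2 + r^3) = (r + 7)/(-6*a^2 + a*r + r^2)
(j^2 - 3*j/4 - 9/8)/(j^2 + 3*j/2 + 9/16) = 2*(2*j - 3)/(4*j + 3)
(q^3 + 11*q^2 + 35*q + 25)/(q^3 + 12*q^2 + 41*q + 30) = (q + 5)/(q + 6)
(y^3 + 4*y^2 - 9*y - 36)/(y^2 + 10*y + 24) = (y^2 - 9)/(y + 6)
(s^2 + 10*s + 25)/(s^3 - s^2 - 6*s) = (s^2 + 10*s + 25)/(s*(s^2 - s - 6))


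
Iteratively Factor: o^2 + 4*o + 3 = (o + 1)*(o + 3)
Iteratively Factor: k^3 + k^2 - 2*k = (k)*(k^2 + k - 2) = k*(k - 1)*(k + 2)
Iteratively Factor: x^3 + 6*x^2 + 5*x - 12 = (x - 1)*(x^2 + 7*x + 12) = (x - 1)*(x + 4)*(x + 3)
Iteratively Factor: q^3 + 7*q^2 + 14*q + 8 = (q + 1)*(q^2 + 6*q + 8) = (q + 1)*(q + 4)*(q + 2)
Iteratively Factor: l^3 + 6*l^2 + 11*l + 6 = (l + 1)*(l^2 + 5*l + 6) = (l + 1)*(l + 3)*(l + 2)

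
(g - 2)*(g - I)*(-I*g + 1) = -I*g^3 + 2*I*g^2 - I*g + 2*I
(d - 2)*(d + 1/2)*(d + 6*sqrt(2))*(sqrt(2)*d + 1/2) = sqrt(2)*d^4 - 3*sqrt(2)*d^3/2 + 25*d^3/2 - 75*d^2/4 + 2*sqrt(2)*d^2 - 25*d/2 - 9*sqrt(2)*d/2 - 3*sqrt(2)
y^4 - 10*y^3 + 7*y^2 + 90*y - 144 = (y - 8)*(y - 3)*(y - 2)*(y + 3)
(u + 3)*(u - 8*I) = u^2 + 3*u - 8*I*u - 24*I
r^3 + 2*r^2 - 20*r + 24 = (r - 2)^2*(r + 6)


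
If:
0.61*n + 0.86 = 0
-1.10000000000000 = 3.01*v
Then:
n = -1.41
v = -0.37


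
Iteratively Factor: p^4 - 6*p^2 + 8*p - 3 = (p - 1)*(p^3 + p^2 - 5*p + 3) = (p - 1)^2*(p^2 + 2*p - 3) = (p - 1)^2*(p + 3)*(p - 1)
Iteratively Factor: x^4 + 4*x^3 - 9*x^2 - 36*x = (x)*(x^3 + 4*x^2 - 9*x - 36) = x*(x + 4)*(x^2 - 9) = x*(x + 3)*(x + 4)*(x - 3)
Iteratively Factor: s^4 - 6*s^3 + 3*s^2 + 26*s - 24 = (s - 4)*(s^3 - 2*s^2 - 5*s + 6) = (s - 4)*(s - 1)*(s^2 - s - 6) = (s - 4)*(s - 3)*(s - 1)*(s + 2)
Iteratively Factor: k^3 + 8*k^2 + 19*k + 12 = (k + 3)*(k^2 + 5*k + 4) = (k + 1)*(k + 3)*(k + 4)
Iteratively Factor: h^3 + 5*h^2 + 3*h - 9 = (h + 3)*(h^2 + 2*h - 3) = (h - 1)*(h + 3)*(h + 3)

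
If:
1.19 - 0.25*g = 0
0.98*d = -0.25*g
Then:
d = -1.21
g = 4.76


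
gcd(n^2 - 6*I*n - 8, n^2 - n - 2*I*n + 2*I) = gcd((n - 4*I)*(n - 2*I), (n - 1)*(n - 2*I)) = n - 2*I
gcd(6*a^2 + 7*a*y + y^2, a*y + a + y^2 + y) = a + y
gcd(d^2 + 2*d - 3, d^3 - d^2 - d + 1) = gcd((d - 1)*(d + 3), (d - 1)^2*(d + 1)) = d - 1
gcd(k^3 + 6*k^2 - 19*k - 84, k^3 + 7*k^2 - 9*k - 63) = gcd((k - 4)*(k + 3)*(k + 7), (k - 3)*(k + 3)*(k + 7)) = k^2 + 10*k + 21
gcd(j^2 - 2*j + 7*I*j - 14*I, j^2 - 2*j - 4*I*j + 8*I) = j - 2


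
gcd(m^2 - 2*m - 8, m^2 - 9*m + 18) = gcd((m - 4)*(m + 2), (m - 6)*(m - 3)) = 1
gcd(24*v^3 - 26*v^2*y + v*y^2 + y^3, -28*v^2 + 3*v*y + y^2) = -4*v + y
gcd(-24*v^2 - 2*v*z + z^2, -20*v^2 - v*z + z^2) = 4*v + z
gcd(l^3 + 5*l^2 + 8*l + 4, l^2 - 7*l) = 1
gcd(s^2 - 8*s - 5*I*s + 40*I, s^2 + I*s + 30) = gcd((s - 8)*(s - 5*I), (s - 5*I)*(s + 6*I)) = s - 5*I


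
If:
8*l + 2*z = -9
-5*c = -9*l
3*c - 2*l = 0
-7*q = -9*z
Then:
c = 0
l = 0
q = -81/14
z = -9/2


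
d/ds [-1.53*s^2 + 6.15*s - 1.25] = 6.15 - 3.06*s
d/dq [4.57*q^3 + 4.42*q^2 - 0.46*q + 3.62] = 13.71*q^2 + 8.84*q - 0.46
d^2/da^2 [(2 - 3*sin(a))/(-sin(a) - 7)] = 23*(sin(a)^2 - 7*sin(a) - 2)/(sin(a) + 7)^3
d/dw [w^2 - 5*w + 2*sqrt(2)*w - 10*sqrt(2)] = 2*w - 5 + 2*sqrt(2)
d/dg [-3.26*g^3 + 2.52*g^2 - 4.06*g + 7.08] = -9.78*g^2 + 5.04*g - 4.06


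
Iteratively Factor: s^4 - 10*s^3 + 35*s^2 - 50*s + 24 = (s - 1)*(s^3 - 9*s^2 + 26*s - 24) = (s - 4)*(s - 1)*(s^2 - 5*s + 6) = (s - 4)*(s - 3)*(s - 1)*(s - 2)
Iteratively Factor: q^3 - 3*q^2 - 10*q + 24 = (q + 3)*(q^2 - 6*q + 8) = (q - 4)*(q + 3)*(q - 2)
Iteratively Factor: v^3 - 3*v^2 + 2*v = (v - 2)*(v^2 - v) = (v - 2)*(v - 1)*(v)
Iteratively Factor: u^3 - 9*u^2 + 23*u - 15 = (u - 1)*(u^2 - 8*u + 15) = (u - 5)*(u - 1)*(u - 3)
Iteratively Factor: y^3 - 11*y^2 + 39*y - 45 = (y - 3)*(y^2 - 8*y + 15) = (y - 5)*(y - 3)*(y - 3)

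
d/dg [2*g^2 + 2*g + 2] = 4*g + 2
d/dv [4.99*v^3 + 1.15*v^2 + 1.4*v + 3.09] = 14.97*v^2 + 2.3*v + 1.4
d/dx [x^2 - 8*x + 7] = 2*x - 8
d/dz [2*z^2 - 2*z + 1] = 4*z - 2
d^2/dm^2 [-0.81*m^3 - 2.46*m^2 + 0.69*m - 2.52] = -4.86*m - 4.92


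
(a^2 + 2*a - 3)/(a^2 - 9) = (a - 1)/(a - 3)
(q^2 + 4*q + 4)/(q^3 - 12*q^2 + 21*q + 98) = (q + 2)/(q^2 - 14*q + 49)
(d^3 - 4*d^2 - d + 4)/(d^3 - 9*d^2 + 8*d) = (d^2 - 3*d - 4)/(d*(d - 8))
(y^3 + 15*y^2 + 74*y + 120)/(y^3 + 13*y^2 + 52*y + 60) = (y + 4)/(y + 2)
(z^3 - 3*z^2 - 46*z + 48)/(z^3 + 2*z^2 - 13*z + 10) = (z^2 - 2*z - 48)/(z^2 + 3*z - 10)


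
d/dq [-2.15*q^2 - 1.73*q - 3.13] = -4.3*q - 1.73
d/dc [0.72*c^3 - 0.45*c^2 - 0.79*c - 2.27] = 2.16*c^2 - 0.9*c - 0.79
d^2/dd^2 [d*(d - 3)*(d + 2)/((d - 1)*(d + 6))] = 12*(5*d^3 - 18*d^2 - 36)/(d^6 + 15*d^5 + 57*d^4 - 55*d^3 - 342*d^2 + 540*d - 216)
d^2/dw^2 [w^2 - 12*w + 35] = 2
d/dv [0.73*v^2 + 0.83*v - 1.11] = 1.46*v + 0.83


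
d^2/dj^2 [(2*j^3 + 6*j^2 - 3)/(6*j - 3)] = 4*(4*j^3 - 6*j^2 + 3*j - 3)/(3*(8*j^3 - 12*j^2 + 6*j - 1))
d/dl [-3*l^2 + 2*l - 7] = 2 - 6*l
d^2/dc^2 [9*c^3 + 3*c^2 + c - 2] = 54*c + 6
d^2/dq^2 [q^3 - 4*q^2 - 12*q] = 6*q - 8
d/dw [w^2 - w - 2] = 2*w - 1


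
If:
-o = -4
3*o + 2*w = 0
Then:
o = 4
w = -6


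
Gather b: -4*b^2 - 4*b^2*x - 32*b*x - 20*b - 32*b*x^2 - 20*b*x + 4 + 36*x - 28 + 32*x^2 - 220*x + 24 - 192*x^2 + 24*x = b^2*(-4*x - 4) + b*(-32*x^2 - 52*x - 20) - 160*x^2 - 160*x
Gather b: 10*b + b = 11*b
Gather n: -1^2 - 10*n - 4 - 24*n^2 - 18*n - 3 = -24*n^2 - 28*n - 8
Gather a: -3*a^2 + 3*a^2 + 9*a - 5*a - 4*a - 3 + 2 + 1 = 0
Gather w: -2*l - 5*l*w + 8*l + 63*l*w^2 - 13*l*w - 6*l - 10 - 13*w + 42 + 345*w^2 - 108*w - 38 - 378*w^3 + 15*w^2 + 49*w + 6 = -378*w^3 + w^2*(63*l + 360) + w*(-18*l - 72)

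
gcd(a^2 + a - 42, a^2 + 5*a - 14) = a + 7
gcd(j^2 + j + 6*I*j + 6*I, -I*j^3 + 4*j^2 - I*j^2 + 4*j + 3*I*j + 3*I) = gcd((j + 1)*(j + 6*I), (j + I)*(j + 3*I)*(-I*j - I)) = j + 1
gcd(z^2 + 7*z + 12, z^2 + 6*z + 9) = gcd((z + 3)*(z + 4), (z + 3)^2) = z + 3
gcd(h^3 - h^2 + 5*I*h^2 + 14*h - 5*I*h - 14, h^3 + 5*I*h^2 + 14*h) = h^2 + 5*I*h + 14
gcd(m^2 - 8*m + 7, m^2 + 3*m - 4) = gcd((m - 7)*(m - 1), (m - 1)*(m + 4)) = m - 1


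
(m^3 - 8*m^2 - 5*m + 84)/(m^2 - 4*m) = m - 4 - 21/m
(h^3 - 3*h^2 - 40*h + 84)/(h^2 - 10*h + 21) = (h^2 + 4*h - 12)/(h - 3)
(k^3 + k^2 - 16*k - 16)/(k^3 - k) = (k^2 - 16)/(k*(k - 1))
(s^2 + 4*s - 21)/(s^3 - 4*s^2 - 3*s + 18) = (s + 7)/(s^2 - s - 6)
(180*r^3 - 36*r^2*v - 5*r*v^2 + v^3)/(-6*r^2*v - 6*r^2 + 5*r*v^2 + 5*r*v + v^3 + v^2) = (-30*r^2 + 11*r*v - v^2)/(r*v + r - v^2 - v)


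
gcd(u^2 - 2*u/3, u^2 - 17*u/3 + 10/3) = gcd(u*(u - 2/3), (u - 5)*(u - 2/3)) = u - 2/3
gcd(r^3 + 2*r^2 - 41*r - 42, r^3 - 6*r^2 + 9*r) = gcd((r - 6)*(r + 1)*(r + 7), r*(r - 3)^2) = 1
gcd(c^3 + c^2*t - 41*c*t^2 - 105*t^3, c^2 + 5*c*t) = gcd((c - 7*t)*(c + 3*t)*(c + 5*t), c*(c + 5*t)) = c + 5*t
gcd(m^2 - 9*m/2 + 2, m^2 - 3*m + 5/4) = m - 1/2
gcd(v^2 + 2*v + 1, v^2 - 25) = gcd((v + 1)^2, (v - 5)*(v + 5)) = 1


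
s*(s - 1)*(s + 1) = s^3 - s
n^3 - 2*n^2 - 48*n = n*(n - 8)*(n + 6)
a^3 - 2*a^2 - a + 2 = (a - 2)*(a - 1)*(a + 1)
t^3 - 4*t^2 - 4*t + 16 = (t - 4)*(t - 2)*(t + 2)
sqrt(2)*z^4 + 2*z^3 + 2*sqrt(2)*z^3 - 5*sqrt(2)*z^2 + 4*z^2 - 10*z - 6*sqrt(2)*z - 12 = (z - 2)*(z + 3)*(z + sqrt(2))*(sqrt(2)*z + sqrt(2))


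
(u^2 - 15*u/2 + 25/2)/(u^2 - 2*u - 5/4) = 2*(u - 5)/(2*u + 1)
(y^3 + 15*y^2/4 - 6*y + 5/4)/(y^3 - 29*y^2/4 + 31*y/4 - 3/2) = (y + 5)/(y - 6)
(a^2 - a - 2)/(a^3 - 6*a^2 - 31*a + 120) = (a^2 - a - 2)/(a^3 - 6*a^2 - 31*a + 120)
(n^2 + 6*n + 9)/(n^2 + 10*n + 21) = (n + 3)/(n + 7)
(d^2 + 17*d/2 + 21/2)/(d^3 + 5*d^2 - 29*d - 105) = (d + 3/2)/(d^2 - 2*d - 15)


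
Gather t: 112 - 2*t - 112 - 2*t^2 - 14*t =-2*t^2 - 16*t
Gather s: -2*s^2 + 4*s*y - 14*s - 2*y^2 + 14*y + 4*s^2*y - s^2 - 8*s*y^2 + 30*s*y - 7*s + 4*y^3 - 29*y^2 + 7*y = s^2*(4*y - 3) + s*(-8*y^2 + 34*y - 21) + 4*y^3 - 31*y^2 + 21*y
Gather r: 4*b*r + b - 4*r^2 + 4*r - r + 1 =b - 4*r^2 + r*(4*b + 3) + 1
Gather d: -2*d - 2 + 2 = -2*d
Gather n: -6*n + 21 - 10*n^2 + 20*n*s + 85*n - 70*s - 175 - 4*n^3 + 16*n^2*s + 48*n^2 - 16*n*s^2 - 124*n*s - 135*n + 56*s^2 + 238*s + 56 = -4*n^3 + n^2*(16*s + 38) + n*(-16*s^2 - 104*s - 56) + 56*s^2 + 168*s - 98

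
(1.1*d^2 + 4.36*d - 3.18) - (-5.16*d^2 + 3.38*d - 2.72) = 6.26*d^2 + 0.98*d - 0.46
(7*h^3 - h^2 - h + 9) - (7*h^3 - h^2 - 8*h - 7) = 7*h + 16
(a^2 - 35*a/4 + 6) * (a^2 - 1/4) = a^4 - 35*a^3/4 + 23*a^2/4 + 35*a/16 - 3/2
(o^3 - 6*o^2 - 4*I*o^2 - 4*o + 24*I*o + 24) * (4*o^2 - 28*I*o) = 4*o^5 - 24*o^4 - 44*I*o^4 - 128*o^3 + 264*I*o^3 + 768*o^2 + 112*I*o^2 - 672*I*o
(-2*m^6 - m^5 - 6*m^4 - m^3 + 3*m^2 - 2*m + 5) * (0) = 0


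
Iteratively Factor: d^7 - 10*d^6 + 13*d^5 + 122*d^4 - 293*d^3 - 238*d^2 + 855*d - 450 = (d - 1)*(d^6 - 9*d^5 + 4*d^4 + 126*d^3 - 167*d^2 - 405*d + 450) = (d - 3)*(d - 1)*(d^5 - 6*d^4 - 14*d^3 + 84*d^2 + 85*d - 150) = (d - 5)*(d - 3)*(d - 1)*(d^4 - d^3 - 19*d^2 - 11*d + 30) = (d - 5)^2*(d - 3)*(d - 1)*(d^3 + 4*d^2 + d - 6) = (d - 5)^2*(d - 3)*(d - 1)*(d + 2)*(d^2 + 2*d - 3) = (d - 5)^2*(d - 3)*(d - 1)^2*(d + 2)*(d + 3)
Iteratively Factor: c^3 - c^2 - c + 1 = (c + 1)*(c^2 - 2*c + 1) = (c - 1)*(c + 1)*(c - 1)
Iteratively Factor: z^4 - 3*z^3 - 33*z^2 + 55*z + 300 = (z + 4)*(z^3 - 7*z^2 - 5*z + 75) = (z + 3)*(z + 4)*(z^2 - 10*z + 25) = (z - 5)*(z + 3)*(z + 4)*(z - 5)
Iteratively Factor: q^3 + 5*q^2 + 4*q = (q)*(q^2 + 5*q + 4) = q*(q + 4)*(q + 1)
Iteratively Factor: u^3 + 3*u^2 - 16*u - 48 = (u + 4)*(u^2 - u - 12) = (u + 3)*(u + 4)*(u - 4)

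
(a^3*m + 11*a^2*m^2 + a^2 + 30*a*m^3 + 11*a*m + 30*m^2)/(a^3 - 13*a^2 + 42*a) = (a^3*m + 11*a^2*m^2 + a^2 + 30*a*m^3 + 11*a*m + 30*m^2)/(a*(a^2 - 13*a + 42))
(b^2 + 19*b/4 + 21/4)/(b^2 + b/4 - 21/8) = 2*(b + 3)/(2*b - 3)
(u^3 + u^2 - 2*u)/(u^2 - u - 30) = u*(-u^2 - u + 2)/(-u^2 + u + 30)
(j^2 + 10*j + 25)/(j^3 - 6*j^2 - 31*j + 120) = (j + 5)/(j^2 - 11*j + 24)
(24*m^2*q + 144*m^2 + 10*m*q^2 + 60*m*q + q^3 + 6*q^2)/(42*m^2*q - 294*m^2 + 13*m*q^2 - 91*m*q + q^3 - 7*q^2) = (4*m*q + 24*m + q^2 + 6*q)/(7*m*q - 49*m + q^2 - 7*q)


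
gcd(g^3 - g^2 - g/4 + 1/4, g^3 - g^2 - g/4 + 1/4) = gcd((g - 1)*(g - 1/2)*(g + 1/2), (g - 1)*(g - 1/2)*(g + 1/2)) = g^3 - g^2 - g/4 + 1/4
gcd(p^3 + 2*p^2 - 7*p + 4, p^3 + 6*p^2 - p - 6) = p - 1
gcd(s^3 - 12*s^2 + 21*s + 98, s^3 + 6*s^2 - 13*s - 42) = s + 2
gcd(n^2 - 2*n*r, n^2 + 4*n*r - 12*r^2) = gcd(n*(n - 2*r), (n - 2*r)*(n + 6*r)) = -n + 2*r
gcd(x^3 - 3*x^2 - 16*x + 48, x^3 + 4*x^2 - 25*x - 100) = x + 4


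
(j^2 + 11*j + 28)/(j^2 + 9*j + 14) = (j + 4)/(j + 2)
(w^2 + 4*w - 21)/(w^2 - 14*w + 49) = (w^2 + 4*w - 21)/(w^2 - 14*w + 49)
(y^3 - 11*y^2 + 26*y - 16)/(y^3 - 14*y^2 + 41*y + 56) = (y^2 - 3*y + 2)/(y^2 - 6*y - 7)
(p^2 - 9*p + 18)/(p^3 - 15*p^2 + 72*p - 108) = 1/(p - 6)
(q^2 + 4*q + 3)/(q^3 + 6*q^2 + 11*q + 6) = 1/(q + 2)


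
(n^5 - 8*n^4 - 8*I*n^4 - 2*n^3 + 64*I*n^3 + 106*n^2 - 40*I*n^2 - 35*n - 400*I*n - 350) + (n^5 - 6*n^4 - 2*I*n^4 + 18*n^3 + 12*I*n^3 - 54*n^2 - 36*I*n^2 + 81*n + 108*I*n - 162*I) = 2*n^5 - 14*n^4 - 10*I*n^4 + 16*n^3 + 76*I*n^3 + 52*n^2 - 76*I*n^2 + 46*n - 292*I*n - 350 - 162*I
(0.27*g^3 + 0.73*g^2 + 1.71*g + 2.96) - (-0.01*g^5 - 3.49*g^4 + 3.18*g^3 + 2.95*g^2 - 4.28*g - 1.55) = 0.01*g^5 + 3.49*g^4 - 2.91*g^3 - 2.22*g^2 + 5.99*g + 4.51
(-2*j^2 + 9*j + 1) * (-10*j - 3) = 20*j^3 - 84*j^2 - 37*j - 3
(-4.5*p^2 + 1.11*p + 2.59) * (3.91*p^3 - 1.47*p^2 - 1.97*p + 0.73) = -17.595*p^5 + 10.9551*p^4 + 17.3602*p^3 - 9.279*p^2 - 4.292*p + 1.8907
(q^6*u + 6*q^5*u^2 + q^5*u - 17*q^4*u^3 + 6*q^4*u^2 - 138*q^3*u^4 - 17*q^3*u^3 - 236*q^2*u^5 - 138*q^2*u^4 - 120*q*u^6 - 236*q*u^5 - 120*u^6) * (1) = q^6*u + 6*q^5*u^2 + q^5*u - 17*q^4*u^3 + 6*q^4*u^2 - 138*q^3*u^4 - 17*q^3*u^3 - 236*q^2*u^5 - 138*q^2*u^4 - 120*q*u^6 - 236*q*u^5 - 120*u^6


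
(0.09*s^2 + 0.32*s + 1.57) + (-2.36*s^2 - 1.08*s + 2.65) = -2.27*s^2 - 0.76*s + 4.22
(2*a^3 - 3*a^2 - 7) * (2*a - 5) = 4*a^4 - 16*a^3 + 15*a^2 - 14*a + 35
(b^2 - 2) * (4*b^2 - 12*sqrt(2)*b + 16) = 4*b^4 - 12*sqrt(2)*b^3 + 8*b^2 + 24*sqrt(2)*b - 32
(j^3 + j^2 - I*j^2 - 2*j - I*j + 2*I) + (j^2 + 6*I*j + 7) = j^3 + 2*j^2 - I*j^2 - 2*j + 5*I*j + 7 + 2*I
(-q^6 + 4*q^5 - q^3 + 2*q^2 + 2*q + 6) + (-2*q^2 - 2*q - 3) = -q^6 + 4*q^5 - q^3 + 3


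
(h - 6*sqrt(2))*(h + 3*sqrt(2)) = h^2 - 3*sqrt(2)*h - 36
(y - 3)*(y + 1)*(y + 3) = y^3 + y^2 - 9*y - 9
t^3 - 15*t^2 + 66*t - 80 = (t - 8)*(t - 5)*(t - 2)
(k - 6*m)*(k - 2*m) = k^2 - 8*k*m + 12*m^2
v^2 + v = v*(v + 1)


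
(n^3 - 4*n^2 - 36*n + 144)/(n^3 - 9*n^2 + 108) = (n^2 + 2*n - 24)/(n^2 - 3*n - 18)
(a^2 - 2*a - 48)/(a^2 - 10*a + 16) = (a + 6)/(a - 2)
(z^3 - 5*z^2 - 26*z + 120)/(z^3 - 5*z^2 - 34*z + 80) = (z^2 - 10*z + 24)/(z^2 - 10*z + 16)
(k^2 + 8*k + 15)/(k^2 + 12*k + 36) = (k^2 + 8*k + 15)/(k^2 + 12*k + 36)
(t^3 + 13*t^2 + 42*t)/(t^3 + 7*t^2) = (t + 6)/t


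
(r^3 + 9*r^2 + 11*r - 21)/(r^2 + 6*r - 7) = r + 3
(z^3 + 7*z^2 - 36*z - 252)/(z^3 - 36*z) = (z + 7)/z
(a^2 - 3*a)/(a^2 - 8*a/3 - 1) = 3*a/(3*a + 1)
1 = 1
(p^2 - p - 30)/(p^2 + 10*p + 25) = (p - 6)/(p + 5)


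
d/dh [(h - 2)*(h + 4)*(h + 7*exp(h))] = 7*h^2*exp(h) + 3*h^2 + 28*h*exp(h) + 4*h - 42*exp(h) - 8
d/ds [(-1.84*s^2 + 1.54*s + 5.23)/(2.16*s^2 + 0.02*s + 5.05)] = (-3.3632*s^2 - 41.1776*s + 7.6724)/(4.6656*s^4 + 0.0864*s^3 + 21.8164*s^2 + 0.202*s + 25.5025)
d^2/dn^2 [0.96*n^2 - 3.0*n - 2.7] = 1.92000000000000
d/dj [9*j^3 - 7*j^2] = j*(27*j - 14)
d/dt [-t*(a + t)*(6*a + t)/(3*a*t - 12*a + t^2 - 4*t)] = (t*(a + t)*(6*a + t)*(3*a + 2*t - 4) - (t*(a + t) + t*(6*a + t) + (a + t)*(6*a + t))*(3*a*t - 12*a + t^2 - 4*t))/(3*a*t - 12*a + t^2 - 4*t)^2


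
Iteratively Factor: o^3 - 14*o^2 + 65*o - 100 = (o - 5)*(o^2 - 9*o + 20) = (o - 5)^2*(o - 4)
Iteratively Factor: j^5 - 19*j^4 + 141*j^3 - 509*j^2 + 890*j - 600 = (j - 5)*(j^4 - 14*j^3 + 71*j^2 - 154*j + 120) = (j - 5)^2*(j^3 - 9*j^2 + 26*j - 24) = (j - 5)^2*(j - 2)*(j^2 - 7*j + 12) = (j - 5)^2*(j - 3)*(j - 2)*(j - 4)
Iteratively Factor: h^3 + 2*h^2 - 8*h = (h + 4)*(h^2 - 2*h) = h*(h + 4)*(h - 2)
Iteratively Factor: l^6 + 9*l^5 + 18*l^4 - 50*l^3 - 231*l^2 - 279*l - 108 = (l + 4)*(l^5 + 5*l^4 - 2*l^3 - 42*l^2 - 63*l - 27) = (l + 3)*(l + 4)*(l^4 + 2*l^3 - 8*l^2 - 18*l - 9) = (l - 3)*(l + 3)*(l + 4)*(l^3 + 5*l^2 + 7*l + 3) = (l - 3)*(l + 3)^2*(l + 4)*(l^2 + 2*l + 1) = (l - 3)*(l + 1)*(l + 3)^2*(l + 4)*(l + 1)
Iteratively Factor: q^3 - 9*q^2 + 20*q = (q - 4)*(q^2 - 5*q) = q*(q - 4)*(q - 5)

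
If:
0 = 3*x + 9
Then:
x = -3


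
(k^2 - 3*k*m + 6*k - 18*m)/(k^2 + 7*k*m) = (k^2 - 3*k*m + 6*k - 18*m)/(k*(k + 7*m))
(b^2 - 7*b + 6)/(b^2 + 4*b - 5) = (b - 6)/(b + 5)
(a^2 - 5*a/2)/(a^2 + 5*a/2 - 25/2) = a/(a + 5)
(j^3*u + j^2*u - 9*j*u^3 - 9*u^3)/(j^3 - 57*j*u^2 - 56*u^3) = u*(-j^3 - j^2 + 9*j*u^2 + 9*u^2)/(-j^3 + 57*j*u^2 + 56*u^3)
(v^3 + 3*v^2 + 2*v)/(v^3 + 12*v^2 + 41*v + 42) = v*(v + 1)/(v^2 + 10*v + 21)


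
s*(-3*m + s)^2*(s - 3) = 9*m^2*s^2 - 27*m^2*s - 6*m*s^3 + 18*m*s^2 + s^4 - 3*s^3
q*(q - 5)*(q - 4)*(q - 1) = q^4 - 10*q^3 + 29*q^2 - 20*q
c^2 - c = c*(c - 1)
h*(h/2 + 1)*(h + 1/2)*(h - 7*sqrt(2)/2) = h^4/2 - 7*sqrt(2)*h^3/4 + 5*h^3/4 - 35*sqrt(2)*h^2/8 + h^2/2 - 7*sqrt(2)*h/4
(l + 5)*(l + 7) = l^2 + 12*l + 35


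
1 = 1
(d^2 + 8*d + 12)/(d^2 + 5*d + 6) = (d + 6)/(d + 3)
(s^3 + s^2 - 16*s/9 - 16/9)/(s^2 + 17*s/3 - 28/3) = (3*s^2 + 7*s + 4)/(3*(s + 7))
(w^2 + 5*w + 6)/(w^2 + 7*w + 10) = (w + 3)/(w + 5)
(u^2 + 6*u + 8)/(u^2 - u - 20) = (u + 2)/(u - 5)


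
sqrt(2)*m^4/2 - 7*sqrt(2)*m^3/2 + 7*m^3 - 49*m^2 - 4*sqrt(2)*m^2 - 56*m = m*(m - 8)*(m + 7*sqrt(2))*(sqrt(2)*m/2 + sqrt(2)/2)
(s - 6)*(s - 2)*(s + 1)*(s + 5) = s^4 - 2*s^3 - 31*s^2 + 32*s + 60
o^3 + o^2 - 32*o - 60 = (o - 6)*(o + 2)*(o + 5)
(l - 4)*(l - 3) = l^2 - 7*l + 12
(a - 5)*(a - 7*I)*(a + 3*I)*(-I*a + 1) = -I*a^4 - 3*a^3 + 5*I*a^3 + 15*a^2 - 25*I*a^2 + 21*a + 125*I*a - 105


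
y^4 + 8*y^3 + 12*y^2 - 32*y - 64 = (y - 2)*(y + 2)*(y + 4)^2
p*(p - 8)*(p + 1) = p^3 - 7*p^2 - 8*p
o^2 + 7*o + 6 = (o + 1)*(o + 6)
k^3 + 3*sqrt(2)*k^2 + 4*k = k*(k + sqrt(2))*(k + 2*sqrt(2))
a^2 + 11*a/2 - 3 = (a - 1/2)*(a + 6)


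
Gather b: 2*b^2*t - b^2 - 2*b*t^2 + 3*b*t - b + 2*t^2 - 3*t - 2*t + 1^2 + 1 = b^2*(2*t - 1) + b*(-2*t^2 + 3*t - 1) + 2*t^2 - 5*t + 2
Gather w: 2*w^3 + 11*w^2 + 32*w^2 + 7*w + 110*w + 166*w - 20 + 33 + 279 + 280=2*w^3 + 43*w^2 + 283*w + 572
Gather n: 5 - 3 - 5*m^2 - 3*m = -5*m^2 - 3*m + 2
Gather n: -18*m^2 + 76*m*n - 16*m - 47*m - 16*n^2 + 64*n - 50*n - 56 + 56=-18*m^2 - 63*m - 16*n^2 + n*(76*m + 14)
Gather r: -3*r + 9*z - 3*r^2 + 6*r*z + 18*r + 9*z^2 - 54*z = -3*r^2 + r*(6*z + 15) + 9*z^2 - 45*z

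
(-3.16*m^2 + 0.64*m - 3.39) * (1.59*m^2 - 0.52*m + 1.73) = -5.0244*m^4 + 2.6608*m^3 - 11.1897*m^2 + 2.87*m - 5.8647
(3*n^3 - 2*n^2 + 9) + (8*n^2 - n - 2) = 3*n^3 + 6*n^2 - n + 7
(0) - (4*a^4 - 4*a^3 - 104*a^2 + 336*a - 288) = -4*a^4 + 4*a^3 + 104*a^2 - 336*a + 288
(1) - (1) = 0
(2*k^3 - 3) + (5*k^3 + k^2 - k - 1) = 7*k^3 + k^2 - k - 4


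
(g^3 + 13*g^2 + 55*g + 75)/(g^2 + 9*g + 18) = (g^2 + 10*g + 25)/(g + 6)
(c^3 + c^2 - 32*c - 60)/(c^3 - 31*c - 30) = (c + 2)/(c + 1)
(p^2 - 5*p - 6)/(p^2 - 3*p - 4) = (p - 6)/(p - 4)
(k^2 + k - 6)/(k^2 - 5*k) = (k^2 + k - 6)/(k*(k - 5))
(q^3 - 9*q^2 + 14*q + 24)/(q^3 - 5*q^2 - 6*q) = (q - 4)/q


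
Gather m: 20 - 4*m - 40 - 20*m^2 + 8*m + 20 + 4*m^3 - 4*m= 4*m^3 - 20*m^2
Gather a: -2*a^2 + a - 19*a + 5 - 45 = -2*a^2 - 18*a - 40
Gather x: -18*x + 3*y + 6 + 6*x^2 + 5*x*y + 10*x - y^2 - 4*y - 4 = 6*x^2 + x*(5*y - 8) - y^2 - y + 2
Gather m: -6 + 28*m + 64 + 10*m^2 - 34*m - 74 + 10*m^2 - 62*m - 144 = 20*m^2 - 68*m - 160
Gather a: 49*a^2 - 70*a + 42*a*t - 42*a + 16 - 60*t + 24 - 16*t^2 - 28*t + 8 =49*a^2 + a*(42*t - 112) - 16*t^2 - 88*t + 48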